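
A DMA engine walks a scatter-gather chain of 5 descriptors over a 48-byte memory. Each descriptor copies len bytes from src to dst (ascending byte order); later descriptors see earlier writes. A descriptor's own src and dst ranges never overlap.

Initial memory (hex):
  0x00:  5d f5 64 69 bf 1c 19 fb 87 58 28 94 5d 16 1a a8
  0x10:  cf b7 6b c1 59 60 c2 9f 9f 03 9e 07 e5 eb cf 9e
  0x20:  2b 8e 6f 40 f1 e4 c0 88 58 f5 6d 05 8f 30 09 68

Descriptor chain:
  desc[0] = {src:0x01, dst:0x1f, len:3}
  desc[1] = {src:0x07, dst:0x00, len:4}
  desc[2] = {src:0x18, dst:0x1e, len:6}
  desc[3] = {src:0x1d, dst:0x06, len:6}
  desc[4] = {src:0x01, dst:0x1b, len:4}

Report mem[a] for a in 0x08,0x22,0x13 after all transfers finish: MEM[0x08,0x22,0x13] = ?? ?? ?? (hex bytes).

  after D0: wrote 3B at 0x1f = f56469
  after D1: wrote 4B at 0x00 = fb875828
  after D2: wrote 6B at 0x1e = 9f039e07e5eb
  after D3: wrote 6B at 0x06 = eb9f039e07e5
  after D4: wrote 4B at 0x1b = 875828bf
query mem[0x08]=0x03, mem[0x22]=0xe5, mem[0x13]=0xc1

MEM[0x08,0x22,0x13] = 03 e5 c1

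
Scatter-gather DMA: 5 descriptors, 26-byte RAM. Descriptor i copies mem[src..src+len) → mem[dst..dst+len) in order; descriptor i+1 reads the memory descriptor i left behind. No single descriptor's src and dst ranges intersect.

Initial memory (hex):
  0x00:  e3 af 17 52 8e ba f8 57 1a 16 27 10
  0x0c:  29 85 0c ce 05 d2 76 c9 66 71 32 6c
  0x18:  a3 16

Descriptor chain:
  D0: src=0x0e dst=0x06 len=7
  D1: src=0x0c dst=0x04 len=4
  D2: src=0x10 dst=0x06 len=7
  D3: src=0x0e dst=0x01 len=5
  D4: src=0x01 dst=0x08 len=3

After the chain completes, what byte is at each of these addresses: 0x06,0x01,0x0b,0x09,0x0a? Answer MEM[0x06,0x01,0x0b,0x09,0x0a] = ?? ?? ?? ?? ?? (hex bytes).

#0 dst[0x06+7] := {0x0c,0xce,0x05,0xd2,0x76,0xc9,0x66}
#1 dst[0x04+4] := {0x66,0x85,0x0c,0xce}
#2 dst[0x06+7] := {0x05,0xd2,0x76,0xc9,0x66,0x71,0x32}
#3 dst[0x01+5] := {0x0c,0xce,0x05,0xd2,0x76}
#4 dst[0x08+3] := {0x0c,0xce,0x05}
query mem[0x06]=0x05, mem[0x01]=0x0c, mem[0x0b]=0x71, mem[0x09]=0xce, mem[0x0a]=0x05

MEM[0x06,0x01,0x0b,0x09,0x0a] = 05 0c 71 ce 05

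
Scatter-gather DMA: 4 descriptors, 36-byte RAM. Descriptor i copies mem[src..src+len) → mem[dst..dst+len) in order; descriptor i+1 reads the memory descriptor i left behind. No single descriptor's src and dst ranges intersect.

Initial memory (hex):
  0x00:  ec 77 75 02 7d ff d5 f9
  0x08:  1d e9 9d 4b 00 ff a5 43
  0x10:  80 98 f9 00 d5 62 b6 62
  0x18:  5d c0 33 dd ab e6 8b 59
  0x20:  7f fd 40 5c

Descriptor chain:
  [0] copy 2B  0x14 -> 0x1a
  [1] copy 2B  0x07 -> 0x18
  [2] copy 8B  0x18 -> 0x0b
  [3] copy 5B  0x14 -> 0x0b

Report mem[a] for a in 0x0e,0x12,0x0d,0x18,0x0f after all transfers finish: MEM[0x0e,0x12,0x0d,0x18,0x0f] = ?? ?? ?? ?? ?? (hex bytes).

[0] 0x14->0x1a len=2 : d5 62
[1] 0x07->0x18 len=2 : f9 1d
[2] 0x18->0x0b len=8 : f9 1d d5 62 ab e6 8b 59
[3] 0x14->0x0b len=5 : d5 62 b6 62 f9
query mem[0x0e]=0x62, mem[0x12]=0x59, mem[0x0d]=0xb6, mem[0x18]=0xf9, mem[0x0f]=0xf9

MEM[0x0e,0x12,0x0d,0x18,0x0f] = 62 59 b6 f9 f9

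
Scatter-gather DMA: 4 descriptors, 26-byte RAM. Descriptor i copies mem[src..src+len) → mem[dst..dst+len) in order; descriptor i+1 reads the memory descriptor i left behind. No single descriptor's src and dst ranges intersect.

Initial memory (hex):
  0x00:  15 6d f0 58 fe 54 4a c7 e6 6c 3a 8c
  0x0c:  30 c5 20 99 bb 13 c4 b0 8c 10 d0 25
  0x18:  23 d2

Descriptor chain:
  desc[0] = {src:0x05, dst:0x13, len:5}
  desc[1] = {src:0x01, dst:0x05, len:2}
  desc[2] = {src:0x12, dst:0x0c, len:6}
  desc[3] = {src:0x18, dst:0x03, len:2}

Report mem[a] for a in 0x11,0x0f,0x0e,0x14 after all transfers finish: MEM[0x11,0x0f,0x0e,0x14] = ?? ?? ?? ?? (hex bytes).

D0: mem[0x13..0x17] <- [54 4a c7 e6 6c]
D1: mem[0x05..0x06] <- [6d f0]
D2: mem[0x0c..0x11] <- [c4 54 4a c7 e6 6c]
D3: mem[0x03..0x04] <- [23 d2]
query mem[0x11]=0x6c, mem[0x0f]=0xc7, mem[0x0e]=0x4a, mem[0x14]=0x4a

MEM[0x11,0x0f,0x0e,0x14] = 6c c7 4a 4a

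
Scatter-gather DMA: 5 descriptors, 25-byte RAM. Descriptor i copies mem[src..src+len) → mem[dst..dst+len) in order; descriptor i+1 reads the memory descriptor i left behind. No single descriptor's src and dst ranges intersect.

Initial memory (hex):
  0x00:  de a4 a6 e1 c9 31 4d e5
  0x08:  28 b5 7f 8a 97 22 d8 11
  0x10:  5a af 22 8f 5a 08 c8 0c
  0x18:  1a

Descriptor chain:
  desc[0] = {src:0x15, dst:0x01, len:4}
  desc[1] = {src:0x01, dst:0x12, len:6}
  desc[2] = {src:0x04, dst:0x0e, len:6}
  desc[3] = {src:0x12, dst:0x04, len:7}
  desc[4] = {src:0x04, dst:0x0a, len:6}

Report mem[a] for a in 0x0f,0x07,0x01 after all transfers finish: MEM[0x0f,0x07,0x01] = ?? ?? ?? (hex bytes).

MEM[0x0f,0x07,0x01] = 4d 1a 08

[0] 0x15->0x01 len=4 : 08 c8 0c 1a
[1] 0x01->0x12 len=6 : 08 c8 0c 1a 31 4d
[2] 0x04->0x0e len=6 : 1a 31 4d e5 28 b5
[3] 0x12->0x04 len=7 : 28 b5 0c 1a 31 4d 1a
[4] 0x04->0x0a len=6 : 28 b5 0c 1a 31 4d
query mem[0x0f]=0x4d, mem[0x07]=0x1a, mem[0x01]=0x08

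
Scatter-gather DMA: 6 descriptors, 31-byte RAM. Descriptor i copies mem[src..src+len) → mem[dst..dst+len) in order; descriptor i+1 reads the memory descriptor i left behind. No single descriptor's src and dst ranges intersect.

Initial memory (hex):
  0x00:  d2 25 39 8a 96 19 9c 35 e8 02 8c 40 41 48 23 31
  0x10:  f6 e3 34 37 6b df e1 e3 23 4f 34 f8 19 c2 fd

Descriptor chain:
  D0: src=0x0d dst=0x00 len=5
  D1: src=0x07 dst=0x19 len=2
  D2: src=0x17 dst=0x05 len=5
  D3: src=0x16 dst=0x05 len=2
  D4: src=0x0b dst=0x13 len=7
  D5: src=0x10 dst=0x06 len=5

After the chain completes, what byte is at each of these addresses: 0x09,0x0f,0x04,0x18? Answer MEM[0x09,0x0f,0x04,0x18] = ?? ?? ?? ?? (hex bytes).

MEM[0x09,0x0f,0x04,0x18] = 40 31 e3 f6

#0 dst[0x00+5] := {0x48,0x23,0x31,0xf6,0xe3}
#1 dst[0x19+2] := {0x35,0xe8}
#2 dst[0x05+5] := {0xe3,0x23,0x35,0xe8,0xf8}
#3 dst[0x05+2] := {0xe1,0xe3}
#4 dst[0x13+7] := {0x40,0x41,0x48,0x23,0x31,0xf6,0xe3}
#5 dst[0x06+5] := {0xf6,0xe3,0x34,0x40,0x41}
query mem[0x09]=0x40, mem[0x0f]=0x31, mem[0x04]=0xe3, mem[0x18]=0xf6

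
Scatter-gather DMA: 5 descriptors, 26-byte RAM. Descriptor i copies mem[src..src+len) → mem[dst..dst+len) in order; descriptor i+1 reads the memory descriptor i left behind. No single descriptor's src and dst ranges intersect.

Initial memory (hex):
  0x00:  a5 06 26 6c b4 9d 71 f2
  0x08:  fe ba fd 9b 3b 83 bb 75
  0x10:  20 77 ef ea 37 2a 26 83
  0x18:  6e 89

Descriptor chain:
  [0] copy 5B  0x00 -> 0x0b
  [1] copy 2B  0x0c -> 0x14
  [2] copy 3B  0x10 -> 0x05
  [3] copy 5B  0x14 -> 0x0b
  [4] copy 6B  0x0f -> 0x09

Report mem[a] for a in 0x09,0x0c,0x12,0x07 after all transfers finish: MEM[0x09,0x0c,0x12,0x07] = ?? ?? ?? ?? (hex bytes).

[0] 0x00->0x0b len=5 : a5 06 26 6c b4
[1] 0x0c->0x14 len=2 : 06 26
[2] 0x10->0x05 len=3 : 20 77 ef
[3] 0x14->0x0b len=5 : 06 26 26 83 6e
[4] 0x0f->0x09 len=6 : 6e 20 77 ef ea 06
query mem[0x09]=0x6e, mem[0x0c]=0xef, mem[0x12]=0xef, mem[0x07]=0xef

MEM[0x09,0x0c,0x12,0x07] = 6e ef ef ef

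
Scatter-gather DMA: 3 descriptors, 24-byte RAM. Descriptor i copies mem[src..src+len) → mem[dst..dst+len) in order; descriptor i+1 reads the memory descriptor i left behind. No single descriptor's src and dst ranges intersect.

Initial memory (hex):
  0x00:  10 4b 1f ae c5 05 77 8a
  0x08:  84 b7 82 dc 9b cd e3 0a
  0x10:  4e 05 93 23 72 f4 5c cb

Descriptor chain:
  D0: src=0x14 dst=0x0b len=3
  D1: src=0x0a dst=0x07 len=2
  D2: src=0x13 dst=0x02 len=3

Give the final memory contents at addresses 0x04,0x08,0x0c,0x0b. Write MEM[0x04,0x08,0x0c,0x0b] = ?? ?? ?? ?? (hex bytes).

MEM[0x04,0x08,0x0c,0x0b] = f4 72 f4 72

[0] 0x14->0x0b len=3 : 72 f4 5c
[1] 0x0a->0x07 len=2 : 82 72
[2] 0x13->0x02 len=3 : 23 72 f4
query mem[0x04]=0xf4, mem[0x08]=0x72, mem[0x0c]=0xf4, mem[0x0b]=0x72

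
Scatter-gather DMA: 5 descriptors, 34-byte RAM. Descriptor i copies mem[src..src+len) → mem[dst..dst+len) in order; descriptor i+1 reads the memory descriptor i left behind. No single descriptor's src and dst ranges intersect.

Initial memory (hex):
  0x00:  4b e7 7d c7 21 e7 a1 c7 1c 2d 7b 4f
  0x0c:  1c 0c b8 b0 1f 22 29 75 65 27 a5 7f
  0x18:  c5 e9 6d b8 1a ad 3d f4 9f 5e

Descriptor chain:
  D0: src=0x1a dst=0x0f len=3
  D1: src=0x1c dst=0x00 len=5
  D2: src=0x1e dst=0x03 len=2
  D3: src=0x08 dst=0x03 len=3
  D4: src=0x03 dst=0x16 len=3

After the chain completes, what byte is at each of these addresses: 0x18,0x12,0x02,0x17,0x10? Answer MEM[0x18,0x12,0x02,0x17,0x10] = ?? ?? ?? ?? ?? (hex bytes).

MEM[0x18,0x12,0x02,0x17,0x10] = 7b 29 3d 2d b8

[0] 0x1a->0x0f len=3 : 6d b8 1a
[1] 0x1c->0x00 len=5 : 1a ad 3d f4 9f
[2] 0x1e->0x03 len=2 : 3d f4
[3] 0x08->0x03 len=3 : 1c 2d 7b
[4] 0x03->0x16 len=3 : 1c 2d 7b
query mem[0x18]=0x7b, mem[0x12]=0x29, mem[0x02]=0x3d, mem[0x17]=0x2d, mem[0x10]=0xb8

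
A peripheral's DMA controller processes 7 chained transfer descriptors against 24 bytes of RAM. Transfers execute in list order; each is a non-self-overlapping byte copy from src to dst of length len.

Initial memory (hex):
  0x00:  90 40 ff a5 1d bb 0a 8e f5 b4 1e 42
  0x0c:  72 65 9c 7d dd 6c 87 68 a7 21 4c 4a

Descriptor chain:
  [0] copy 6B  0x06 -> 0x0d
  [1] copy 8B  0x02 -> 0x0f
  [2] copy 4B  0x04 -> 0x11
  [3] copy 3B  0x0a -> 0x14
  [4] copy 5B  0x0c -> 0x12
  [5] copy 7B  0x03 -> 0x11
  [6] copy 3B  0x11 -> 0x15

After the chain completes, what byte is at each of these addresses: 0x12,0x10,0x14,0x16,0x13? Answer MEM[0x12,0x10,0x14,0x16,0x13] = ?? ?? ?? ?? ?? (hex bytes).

MEM[0x12,0x10,0x14,0x16,0x13] = 1d a5 0a 1d bb

#0 dst[0x0d+6] := {0x0a,0x8e,0xf5,0xb4,0x1e,0x42}
#1 dst[0x0f+8] := {0xff,0xa5,0x1d,0xbb,0x0a,0x8e,0xf5,0xb4}
#2 dst[0x11+4] := {0x1d,0xbb,0x0a,0x8e}
#3 dst[0x14+3] := {0x1e,0x42,0x72}
#4 dst[0x12+5] := {0x72,0x0a,0x8e,0xff,0xa5}
#5 dst[0x11+7] := {0xa5,0x1d,0xbb,0x0a,0x8e,0xf5,0xb4}
#6 dst[0x15+3] := {0xa5,0x1d,0xbb}
query mem[0x12]=0x1d, mem[0x10]=0xa5, mem[0x14]=0x0a, mem[0x16]=0x1d, mem[0x13]=0xbb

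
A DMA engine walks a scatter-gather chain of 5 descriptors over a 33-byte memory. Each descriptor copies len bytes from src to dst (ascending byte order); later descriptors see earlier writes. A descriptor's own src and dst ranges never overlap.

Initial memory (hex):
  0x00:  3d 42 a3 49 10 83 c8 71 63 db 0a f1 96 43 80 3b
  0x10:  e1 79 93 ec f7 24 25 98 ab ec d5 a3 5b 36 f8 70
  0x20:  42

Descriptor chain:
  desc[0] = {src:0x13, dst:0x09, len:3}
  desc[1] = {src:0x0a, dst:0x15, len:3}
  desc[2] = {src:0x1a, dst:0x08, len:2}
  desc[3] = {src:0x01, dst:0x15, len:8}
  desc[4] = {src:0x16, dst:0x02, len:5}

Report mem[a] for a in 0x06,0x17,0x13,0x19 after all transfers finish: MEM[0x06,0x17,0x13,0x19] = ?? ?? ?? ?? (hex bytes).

  after D0: wrote 3B at 0x09 = ecf724
  after D1: wrote 3B at 0x15 = f72496
  after D2: wrote 2B at 0x08 = d5a3
  after D3: wrote 8B at 0x15 = 42a3491083c871d5
  after D4: wrote 5B at 0x02 = a3491083c8
query mem[0x06]=0xc8, mem[0x17]=0x49, mem[0x13]=0xec, mem[0x19]=0x83

MEM[0x06,0x17,0x13,0x19] = c8 49 ec 83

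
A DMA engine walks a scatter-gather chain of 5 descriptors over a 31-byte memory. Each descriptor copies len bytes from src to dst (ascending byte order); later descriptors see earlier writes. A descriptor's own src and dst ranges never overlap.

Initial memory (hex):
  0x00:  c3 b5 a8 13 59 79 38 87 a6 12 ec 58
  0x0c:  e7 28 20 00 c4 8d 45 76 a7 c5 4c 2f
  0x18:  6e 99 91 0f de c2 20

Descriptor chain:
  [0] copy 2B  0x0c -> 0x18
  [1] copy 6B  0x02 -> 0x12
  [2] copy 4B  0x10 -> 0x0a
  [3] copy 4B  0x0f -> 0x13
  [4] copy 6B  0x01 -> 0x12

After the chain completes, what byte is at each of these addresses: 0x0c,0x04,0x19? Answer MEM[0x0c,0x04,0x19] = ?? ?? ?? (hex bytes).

[0] 0x0c->0x18 len=2 : e7 28
[1] 0x02->0x12 len=6 : a8 13 59 79 38 87
[2] 0x10->0x0a len=4 : c4 8d a8 13
[3] 0x0f->0x13 len=4 : 00 c4 8d a8
[4] 0x01->0x12 len=6 : b5 a8 13 59 79 38
query mem[0x0c]=0xa8, mem[0x04]=0x59, mem[0x19]=0x28

MEM[0x0c,0x04,0x19] = a8 59 28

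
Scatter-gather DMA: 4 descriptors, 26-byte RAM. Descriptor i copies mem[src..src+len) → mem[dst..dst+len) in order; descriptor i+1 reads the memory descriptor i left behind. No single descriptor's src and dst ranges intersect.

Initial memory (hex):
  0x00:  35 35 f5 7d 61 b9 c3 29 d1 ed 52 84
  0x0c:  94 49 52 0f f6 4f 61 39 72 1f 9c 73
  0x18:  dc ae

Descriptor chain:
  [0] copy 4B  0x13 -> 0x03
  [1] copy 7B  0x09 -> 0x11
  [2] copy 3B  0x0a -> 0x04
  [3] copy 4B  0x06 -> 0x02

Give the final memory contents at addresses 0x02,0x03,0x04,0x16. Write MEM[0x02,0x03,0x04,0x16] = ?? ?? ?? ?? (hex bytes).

[0] 0x13->0x03 len=4 : 39 72 1f 9c
[1] 0x09->0x11 len=7 : ed 52 84 94 49 52 0f
[2] 0x0a->0x04 len=3 : 52 84 94
[3] 0x06->0x02 len=4 : 94 29 d1 ed
query mem[0x02]=0x94, mem[0x03]=0x29, mem[0x04]=0xd1, mem[0x16]=0x52

MEM[0x02,0x03,0x04,0x16] = 94 29 d1 52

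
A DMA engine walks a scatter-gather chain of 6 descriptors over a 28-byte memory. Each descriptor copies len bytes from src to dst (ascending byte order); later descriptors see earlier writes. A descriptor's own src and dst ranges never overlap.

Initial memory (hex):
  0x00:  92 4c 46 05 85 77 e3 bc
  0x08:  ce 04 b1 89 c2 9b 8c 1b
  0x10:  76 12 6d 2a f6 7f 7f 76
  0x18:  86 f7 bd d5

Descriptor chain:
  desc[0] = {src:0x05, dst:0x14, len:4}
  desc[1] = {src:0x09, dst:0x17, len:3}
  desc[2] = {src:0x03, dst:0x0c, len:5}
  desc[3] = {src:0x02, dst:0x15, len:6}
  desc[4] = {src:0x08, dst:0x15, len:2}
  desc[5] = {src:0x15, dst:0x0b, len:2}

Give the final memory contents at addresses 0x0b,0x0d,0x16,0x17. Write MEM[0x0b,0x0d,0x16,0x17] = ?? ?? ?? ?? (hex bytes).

MEM[0x0b,0x0d,0x16,0x17] = ce 85 04 85

#0 dst[0x14+4] := {0x77,0xe3,0xbc,0xce}
#1 dst[0x17+3] := {0x04,0xb1,0x89}
#2 dst[0x0c+5] := {0x05,0x85,0x77,0xe3,0xbc}
#3 dst[0x15+6] := {0x46,0x05,0x85,0x77,0xe3,0xbc}
#4 dst[0x15+2] := {0xce,0x04}
#5 dst[0x0b+2] := {0xce,0x04}
query mem[0x0b]=0xce, mem[0x0d]=0x85, mem[0x16]=0x04, mem[0x17]=0x85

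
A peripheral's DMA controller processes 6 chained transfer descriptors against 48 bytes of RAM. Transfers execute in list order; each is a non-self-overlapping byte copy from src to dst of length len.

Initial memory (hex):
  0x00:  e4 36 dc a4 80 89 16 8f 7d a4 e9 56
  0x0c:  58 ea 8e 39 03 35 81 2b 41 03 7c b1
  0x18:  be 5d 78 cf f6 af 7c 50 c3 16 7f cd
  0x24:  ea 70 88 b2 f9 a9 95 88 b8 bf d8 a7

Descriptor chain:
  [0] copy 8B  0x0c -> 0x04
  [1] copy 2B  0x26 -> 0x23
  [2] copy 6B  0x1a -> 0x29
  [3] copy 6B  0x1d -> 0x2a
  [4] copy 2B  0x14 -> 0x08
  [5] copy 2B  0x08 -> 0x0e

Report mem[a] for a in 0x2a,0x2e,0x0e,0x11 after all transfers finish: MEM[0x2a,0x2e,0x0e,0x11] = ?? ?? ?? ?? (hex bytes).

#0 dst[0x04+8] := {0x58,0xea,0x8e,0x39,0x03,0x35,0x81,0x2b}
#1 dst[0x23+2] := {0x88,0xb2}
#2 dst[0x29+6] := {0x78,0xcf,0xf6,0xaf,0x7c,0x50}
#3 dst[0x2a+6] := {0xaf,0x7c,0x50,0xc3,0x16,0x7f}
#4 dst[0x08+2] := {0x41,0x03}
#5 dst[0x0e+2] := {0x41,0x03}
query mem[0x2a]=0xaf, mem[0x2e]=0x16, mem[0x0e]=0x41, mem[0x11]=0x35

MEM[0x2a,0x2e,0x0e,0x11] = af 16 41 35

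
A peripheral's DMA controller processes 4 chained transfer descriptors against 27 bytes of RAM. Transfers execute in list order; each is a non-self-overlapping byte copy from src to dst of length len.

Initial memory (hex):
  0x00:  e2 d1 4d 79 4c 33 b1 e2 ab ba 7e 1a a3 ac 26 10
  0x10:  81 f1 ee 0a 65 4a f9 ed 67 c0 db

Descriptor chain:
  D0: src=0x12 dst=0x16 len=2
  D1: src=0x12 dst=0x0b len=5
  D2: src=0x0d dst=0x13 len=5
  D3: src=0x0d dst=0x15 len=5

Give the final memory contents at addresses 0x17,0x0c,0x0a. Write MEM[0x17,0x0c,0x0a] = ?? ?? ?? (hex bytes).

D0: mem[0x16..0x17] <- [ee 0a]
D1: mem[0x0b..0x0f] <- [ee 0a 65 4a ee]
D2: mem[0x13..0x17] <- [65 4a ee 81 f1]
D3: mem[0x15..0x19] <- [65 4a ee 81 f1]
query mem[0x17]=0xee, mem[0x0c]=0x0a, mem[0x0a]=0x7e

MEM[0x17,0x0c,0x0a] = ee 0a 7e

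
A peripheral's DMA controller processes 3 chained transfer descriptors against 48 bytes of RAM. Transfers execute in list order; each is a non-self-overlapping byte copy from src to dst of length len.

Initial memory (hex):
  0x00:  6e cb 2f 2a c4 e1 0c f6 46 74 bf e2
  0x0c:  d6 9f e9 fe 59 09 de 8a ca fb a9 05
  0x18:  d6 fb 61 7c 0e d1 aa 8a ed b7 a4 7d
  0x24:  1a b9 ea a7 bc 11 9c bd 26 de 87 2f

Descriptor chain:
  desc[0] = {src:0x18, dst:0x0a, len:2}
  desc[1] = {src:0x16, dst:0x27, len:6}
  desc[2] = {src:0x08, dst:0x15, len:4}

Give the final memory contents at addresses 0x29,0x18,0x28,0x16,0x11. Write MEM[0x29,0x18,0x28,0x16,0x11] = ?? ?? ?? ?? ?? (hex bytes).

MEM[0x29,0x18,0x28,0x16,0x11] = d6 fb 05 74 09

  after D0: wrote 2B at 0x0a = d6fb
  after D1: wrote 6B at 0x27 = a905d6fb617c
  after D2: wrote 4B at 0x15 = 4674d6fb
query mem[0x29]=0xd6, mem[0x18]=0xfb, mem[0x28]=0x05, mem[0x16]=0x74, mem[0x11]=0x09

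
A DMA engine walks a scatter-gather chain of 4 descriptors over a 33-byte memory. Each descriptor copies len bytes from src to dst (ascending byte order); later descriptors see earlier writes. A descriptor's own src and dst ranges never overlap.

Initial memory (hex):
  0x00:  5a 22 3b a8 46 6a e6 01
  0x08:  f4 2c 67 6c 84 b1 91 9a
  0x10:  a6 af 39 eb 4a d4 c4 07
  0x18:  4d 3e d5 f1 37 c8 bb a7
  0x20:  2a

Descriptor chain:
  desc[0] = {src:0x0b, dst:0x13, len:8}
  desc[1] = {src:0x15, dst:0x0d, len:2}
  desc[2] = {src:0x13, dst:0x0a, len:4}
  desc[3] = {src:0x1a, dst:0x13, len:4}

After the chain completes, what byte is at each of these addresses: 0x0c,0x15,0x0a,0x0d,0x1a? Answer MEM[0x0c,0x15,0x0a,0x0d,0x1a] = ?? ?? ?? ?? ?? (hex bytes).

#0 dst[0x13+8] := {0x6c,0x84,0xb1,0x91,0x9a,0xa6,0xaf,0x39}
#1 dst[0x0d+2] := {0xb1,0x91}
#2 dst[0x0a+4] := {0x6c,0x84,0xb1,0x91}
#3 dst[0x13+4] := {0x39,0xf1,0x37,0xc8}
query mem[0x0c]=0xb1, mem[0x15]=0x37, mem[0x0a]=0x6c, mem[0x0d]=0x91, mem[0x1a]=0x39

MEM[0x0c,0x15,0x0a,0x0d,0x1a] = b1 37 6c 91 39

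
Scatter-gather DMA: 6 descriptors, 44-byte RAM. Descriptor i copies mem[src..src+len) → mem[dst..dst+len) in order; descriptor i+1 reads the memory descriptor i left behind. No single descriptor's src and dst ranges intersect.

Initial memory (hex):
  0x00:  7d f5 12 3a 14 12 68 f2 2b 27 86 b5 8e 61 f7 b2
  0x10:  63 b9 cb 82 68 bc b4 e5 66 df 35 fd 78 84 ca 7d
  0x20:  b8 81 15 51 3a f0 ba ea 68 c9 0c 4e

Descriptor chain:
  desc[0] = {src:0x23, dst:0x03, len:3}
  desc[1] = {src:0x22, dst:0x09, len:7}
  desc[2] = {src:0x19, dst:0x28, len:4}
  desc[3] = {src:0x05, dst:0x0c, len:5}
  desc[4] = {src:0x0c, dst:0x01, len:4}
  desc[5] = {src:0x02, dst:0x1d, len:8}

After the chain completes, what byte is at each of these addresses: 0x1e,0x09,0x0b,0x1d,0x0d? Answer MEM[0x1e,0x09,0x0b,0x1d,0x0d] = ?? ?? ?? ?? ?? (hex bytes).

  after D0: wrote 3B at 0x03 = 513af0
  after D1: wrote 7B at 0x09 = 15513af0baea68
  after D2: wrote 4B at 0x28 = df35fd78
  after D3: wrote 5B at 0x0c = f068f22b15
  after D4: wrote 4B at 0x01 = f068f22b
  after D5: wrote 8B at 0x1d = 68f22bf068f22b15
query mem[0x1e]=0xf2, mem[0x09]=0x15, mem[0x0b]=0x3a, mem[0x1d]=0x68, mem[0x0d]=0x68

MEM[0x1e,0x09,0x0b,0x1d,0x0d] = f2 15 3a 68 68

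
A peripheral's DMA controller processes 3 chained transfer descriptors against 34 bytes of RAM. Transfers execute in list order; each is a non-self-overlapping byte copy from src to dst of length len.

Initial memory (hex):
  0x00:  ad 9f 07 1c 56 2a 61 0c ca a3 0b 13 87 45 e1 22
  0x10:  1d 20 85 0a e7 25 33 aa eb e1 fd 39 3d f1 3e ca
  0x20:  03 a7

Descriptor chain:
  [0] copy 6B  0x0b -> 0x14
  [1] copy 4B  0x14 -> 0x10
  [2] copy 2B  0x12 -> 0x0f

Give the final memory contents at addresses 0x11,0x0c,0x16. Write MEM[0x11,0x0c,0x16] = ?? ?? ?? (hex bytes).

MEM[0x11,0x0c,0x16] = 87 87 45

D0: mem[0x14..0x19] <- [13 87 45 e1 22 1d]
D1: mem[0x10..0x13] <- [13 87 45 e1]
D2: mem[0x0f..0x10] <- [45 e1]
query mem[0x11]=0x87, mem[0x0c]=0x87, mem[0x16]=0x45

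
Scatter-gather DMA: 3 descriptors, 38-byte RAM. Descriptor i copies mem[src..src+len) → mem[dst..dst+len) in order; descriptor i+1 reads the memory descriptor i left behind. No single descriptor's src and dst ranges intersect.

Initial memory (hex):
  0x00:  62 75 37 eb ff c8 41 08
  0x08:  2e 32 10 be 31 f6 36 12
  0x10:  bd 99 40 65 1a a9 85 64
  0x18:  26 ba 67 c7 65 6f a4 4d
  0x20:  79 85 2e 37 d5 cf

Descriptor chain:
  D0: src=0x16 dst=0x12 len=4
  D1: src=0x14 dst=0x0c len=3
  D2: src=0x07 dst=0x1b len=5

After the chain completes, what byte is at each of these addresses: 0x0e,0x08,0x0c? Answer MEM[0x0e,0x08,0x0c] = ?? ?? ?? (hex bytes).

D0: mem[0x12..0x15] <- [85 64 26 ba]
D1: mem[0x0c..0x0e] <- [26 ba 85]
D2: mem[0x1b..0x1f] <- [08 2e 32 10 be]
query mem[0x0e]=0x85, mem[0x08]=0x2e, mem[0x0c]=0x26

MEM[0x0e,0x08,0x0c] = 85 2e 26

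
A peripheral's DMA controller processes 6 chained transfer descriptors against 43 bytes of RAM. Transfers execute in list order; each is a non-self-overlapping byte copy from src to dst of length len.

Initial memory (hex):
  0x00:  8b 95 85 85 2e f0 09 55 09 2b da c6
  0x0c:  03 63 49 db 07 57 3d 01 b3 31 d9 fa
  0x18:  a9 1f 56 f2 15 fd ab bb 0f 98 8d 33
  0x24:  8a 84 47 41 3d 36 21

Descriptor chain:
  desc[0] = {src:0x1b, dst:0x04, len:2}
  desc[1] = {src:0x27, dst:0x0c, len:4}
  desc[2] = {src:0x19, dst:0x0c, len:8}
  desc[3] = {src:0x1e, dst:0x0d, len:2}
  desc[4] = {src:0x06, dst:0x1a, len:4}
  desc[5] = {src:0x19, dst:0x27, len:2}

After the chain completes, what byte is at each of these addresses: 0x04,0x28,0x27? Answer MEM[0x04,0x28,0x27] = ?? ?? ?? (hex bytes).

[0] 0x1b->0x04 len=2 : f2 15
[1] 0x27->0x0c len=4 : 41 3d 36 21
[2] 0x19->0x0c len=8 : 1f 56 f2 15 fd ab bb 0f
[3] 0x1e->0x0d len=2 : ab bb
[4] 0x06->0x1a len=4 : 09 55 09 2b
[5] 0x19->0x27 len=2 : 1f 09
query mem[0x04]=0xf2, mem[0x28]=0x09, mem[0x27]=0x1f

MEM[0x04,0x28,0x27] = f2 09 1f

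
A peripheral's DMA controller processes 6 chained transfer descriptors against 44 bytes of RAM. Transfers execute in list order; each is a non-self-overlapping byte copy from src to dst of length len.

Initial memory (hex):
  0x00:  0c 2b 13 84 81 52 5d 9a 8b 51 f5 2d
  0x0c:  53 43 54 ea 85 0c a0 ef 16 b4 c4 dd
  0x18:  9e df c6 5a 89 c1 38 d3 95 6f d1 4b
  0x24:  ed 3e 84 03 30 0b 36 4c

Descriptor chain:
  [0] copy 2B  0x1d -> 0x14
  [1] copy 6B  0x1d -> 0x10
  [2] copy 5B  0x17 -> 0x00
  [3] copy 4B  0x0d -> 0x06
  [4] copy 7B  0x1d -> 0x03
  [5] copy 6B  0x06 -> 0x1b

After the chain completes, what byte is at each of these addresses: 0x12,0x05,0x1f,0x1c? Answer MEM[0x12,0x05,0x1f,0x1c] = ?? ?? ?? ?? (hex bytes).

MEM[0x12,0x05,0x1f,0x1c] = d3 d3 f5 6f

  after D0: wrote 2B at 0x14 = c138
  after D1: wrote 6B at 0x10 = c138d3956fd1
  after D2: wrote 5B at 0x00 = dd9edfc65a
  after D3: wrote 4B at 0x06 = 4354eac1
  after D4: wrote 7B at 0x03 = c138d3956fd14b
  after D5: wrote 6B at 0x1b = 956fd14bf52d
query mem[0x12]=0xd3, mem[0x05]=0xd3, mem[0x1f]=0xf5, mem[0x1c]=0x6f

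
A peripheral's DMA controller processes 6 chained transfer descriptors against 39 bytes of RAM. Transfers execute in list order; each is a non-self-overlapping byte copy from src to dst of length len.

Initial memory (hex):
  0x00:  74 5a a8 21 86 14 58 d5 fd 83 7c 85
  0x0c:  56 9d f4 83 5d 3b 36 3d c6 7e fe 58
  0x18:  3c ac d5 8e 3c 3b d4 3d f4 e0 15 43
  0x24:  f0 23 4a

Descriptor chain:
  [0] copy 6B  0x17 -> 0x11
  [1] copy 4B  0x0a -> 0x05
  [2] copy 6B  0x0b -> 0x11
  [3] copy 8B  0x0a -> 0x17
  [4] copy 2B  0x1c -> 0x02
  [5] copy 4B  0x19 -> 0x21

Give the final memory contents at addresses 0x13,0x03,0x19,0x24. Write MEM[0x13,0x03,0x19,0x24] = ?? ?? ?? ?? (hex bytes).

[0] 0x17->0x11 len=6 : 58 3c ac d5 8e 3c
[1] 0x0a->0x05 len=4 : 7c 85 56 9d
[2] 0x0b->0x11 len=6 : 85 56 9d f4 83 5d
[3] 0x0a->0x17 len=8 : 7c 85 56 9d f4 83 5d 85
[4] 0x1c->0x02 len=2 : 83 5d
[5] 0x19->0x21 len=4 : 56 9d f4 83
query mem[0x13]=0x9d, mem[0x03]=0x5d, mem[0x19]=0x56, mem[0x24]=0x83

MEM[0x13,0x03,0x19,0x24] = 9d 5d 56 83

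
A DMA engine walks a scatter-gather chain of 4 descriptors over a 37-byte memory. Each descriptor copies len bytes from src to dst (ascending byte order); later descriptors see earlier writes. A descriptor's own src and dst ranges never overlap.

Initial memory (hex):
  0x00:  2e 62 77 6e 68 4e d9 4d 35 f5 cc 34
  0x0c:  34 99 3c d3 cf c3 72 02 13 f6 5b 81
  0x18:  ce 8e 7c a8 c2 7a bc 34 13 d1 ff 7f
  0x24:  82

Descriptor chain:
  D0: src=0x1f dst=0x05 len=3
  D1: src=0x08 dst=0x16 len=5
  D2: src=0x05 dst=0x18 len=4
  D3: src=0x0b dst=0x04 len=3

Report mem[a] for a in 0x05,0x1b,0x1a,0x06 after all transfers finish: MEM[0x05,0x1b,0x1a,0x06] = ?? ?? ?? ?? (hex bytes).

MEM[0x05,0x1b,0x1a,0x06] = 34 35 d1 99

  after D0: wrote 3B at 0x05 = 3413d1
  after D1: wrote 5B at 0x16 = 35f5cc3434
  after D2: wrote 4B at 0x18 = 3413d135
  after D3: wrote 3B at 0x04 = 343499
query mem[0x05]=0x34, mem[0x1b]=0x35, mem[0x1a]=0xd1, mem[0x06]=0x99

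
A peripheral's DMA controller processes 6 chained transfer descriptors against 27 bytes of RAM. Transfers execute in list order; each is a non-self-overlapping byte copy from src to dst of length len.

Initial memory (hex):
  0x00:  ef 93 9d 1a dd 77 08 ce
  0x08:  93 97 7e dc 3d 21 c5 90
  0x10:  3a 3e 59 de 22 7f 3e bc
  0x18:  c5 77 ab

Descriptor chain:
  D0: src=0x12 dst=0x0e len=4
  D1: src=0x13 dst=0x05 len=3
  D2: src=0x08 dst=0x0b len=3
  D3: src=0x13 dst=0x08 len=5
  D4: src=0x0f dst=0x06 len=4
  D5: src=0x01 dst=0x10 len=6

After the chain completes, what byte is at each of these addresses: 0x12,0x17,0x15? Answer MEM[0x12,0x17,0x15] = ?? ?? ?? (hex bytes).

MEM[0x12,0x17,0x15] = 1a bc de

[0] 0x12->0x0e len=4 : 59 de 22 7f
[1] 0x13->0x05 len=3 : de 22 7f
[2] 0x08->0x0b len=3 : 93 97 7e
[3] 0x13->0x08 len=5 : de 22 7f 3e bc
[4] 0x0f->0x06 len=4 : de 22 7f 59
[5] 0x01->0x10 len=6 : 93 9d 1a dd de de
query mem[0x12]=0x1a, mem[0x17]=0xbc, mem[0x15]=0xde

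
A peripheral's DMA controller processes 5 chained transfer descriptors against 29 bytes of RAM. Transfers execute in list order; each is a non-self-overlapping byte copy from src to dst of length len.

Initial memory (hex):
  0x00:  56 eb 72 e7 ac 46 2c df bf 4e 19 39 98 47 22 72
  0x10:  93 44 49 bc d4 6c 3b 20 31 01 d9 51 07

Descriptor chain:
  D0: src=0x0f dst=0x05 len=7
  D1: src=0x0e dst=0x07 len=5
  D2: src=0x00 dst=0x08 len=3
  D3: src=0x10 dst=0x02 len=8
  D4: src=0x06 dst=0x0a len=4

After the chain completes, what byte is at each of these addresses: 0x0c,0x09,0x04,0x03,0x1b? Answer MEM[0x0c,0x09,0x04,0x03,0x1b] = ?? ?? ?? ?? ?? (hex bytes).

D0: mem[0x05..0x0b] <- [72 93 44 49 bc d4 6c]
D1: mem[0x07..0x0b] <- [22 72 93 44 49]
D2: mem[0x08..0x0a] <- [56 eb 72]
D3: mem[0x02..0x09] <- [93 44 49 bc d4 6c 3b 20]
D4: mem[0x0a..0x0d] <- [d4 6c 3b 20]
query mem[0x0c]=0x3b, mem[0x09]=0x20, mem[0x04]=0x49, mem[0x03]=0x44, mem[0x1b]=0x51

MEM[0x0c,0x09,0x04,0x03,0x1b] = 3b 20 49 44 51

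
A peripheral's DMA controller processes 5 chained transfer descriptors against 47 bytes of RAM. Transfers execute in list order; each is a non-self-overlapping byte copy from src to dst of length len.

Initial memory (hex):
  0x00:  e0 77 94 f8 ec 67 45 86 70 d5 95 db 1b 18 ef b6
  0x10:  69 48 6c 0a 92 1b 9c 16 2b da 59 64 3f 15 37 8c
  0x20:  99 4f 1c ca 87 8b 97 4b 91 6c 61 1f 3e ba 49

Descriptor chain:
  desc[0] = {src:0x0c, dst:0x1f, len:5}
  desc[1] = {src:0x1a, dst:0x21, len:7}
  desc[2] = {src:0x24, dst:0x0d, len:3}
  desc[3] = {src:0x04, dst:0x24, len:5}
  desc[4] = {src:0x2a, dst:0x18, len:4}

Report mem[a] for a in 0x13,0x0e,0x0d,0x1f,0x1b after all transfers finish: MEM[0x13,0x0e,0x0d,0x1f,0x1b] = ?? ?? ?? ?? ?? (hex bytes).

  after D0: wrote 5B at 0x1f = 1b18efb669
  after D1: wrote 7B at 0x21 = 59643f15371b18
  after D2: wrote 3B at 0x0d = 15371b
  after D3: wrote 5B at 0x24 = ec67458670
  after D4: wrote 4B at 0x18 = 611f3eba
query mem[0x13]=0x0a, mem[0x0e]=0x37, mem[0x0d]=0x15, mem[0x1f]=0x1b, mem[0x1b]=0xba

MEM[0x13,0x0e,0x0d,0x1f,0x1b] = 0a 37 15 1b ba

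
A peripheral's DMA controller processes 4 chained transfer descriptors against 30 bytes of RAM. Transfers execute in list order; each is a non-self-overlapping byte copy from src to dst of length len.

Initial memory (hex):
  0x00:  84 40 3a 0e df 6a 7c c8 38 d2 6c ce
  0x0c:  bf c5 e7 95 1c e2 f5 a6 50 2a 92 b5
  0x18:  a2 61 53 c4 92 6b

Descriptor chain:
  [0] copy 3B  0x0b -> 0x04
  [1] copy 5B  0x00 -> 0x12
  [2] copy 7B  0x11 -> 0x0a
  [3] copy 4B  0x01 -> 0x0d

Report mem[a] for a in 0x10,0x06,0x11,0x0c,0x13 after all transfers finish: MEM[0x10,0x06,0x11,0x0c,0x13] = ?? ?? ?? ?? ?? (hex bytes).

MEM[0x10,0x06,0x11,0x0c,0x13] = ce c5 e2 40 40

#0 dst[0x04+3] := {0xce,0xbf,0xc5}
#1 dst[0x12+5] := {0x84,0x40,0x3a,0x0e,0xce}
#2 dst[0x0a+7] := {0xe2,0x84,0x40,0x3a,0x0e,0xce,0xb5}
#3 dst[0x0d+4] := {0x40,0x3a,0x0e,0xce}
query mem[0x10]=0xce, mem[0x06]=0xc5, mem[0x11]=0xe2, mem[0x0c]=0x40, mem[0x13]=0x40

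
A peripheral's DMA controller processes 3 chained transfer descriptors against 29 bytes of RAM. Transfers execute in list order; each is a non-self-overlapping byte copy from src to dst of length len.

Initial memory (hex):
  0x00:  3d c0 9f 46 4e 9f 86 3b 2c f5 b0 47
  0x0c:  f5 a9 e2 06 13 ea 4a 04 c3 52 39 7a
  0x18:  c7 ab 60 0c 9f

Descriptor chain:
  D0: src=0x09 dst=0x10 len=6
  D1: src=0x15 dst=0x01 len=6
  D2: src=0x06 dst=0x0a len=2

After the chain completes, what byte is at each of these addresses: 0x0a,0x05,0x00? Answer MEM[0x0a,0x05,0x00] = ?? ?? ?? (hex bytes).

D0: mem[0x10..0x15] <- [f5 b0 47 f5 a9 e2]
D1: mem[0x01..0x06] <- [e2 39 7a c7 ab 60]
D2: mem[0x0a..0x0b] <- [60 3b]
query mem[0x0a]=0x60, mem[0x05]=0xab, mem[0x00]=0x3d

MEM[0x0a,0x05,0x00] = 60 ab 3d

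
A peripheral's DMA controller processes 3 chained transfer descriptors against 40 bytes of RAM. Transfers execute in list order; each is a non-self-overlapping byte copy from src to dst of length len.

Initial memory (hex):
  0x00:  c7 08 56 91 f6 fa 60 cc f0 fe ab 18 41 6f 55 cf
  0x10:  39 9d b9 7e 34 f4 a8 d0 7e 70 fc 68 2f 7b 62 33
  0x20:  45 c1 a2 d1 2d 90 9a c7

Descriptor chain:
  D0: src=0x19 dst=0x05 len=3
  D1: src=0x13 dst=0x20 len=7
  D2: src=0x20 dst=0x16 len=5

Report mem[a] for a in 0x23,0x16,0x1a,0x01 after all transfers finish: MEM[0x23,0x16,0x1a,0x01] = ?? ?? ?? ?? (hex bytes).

MEM[0x23,0x16,0x1a,0x01] = a8 7e d0 08

[0] 0x19->0x05 len=3 : 70 fc 68
[1] 0x13->0x20 len=7 : 7e 34 f4 a8 d0 7e 70
[2] 0x20->0x16 len=5 : 7e 34 f4 a8 d0
query mem[0x23]=0xa8, mem[0x16]=0x7e, mem[0x1a]=0xd0, mem[0x01]=0x08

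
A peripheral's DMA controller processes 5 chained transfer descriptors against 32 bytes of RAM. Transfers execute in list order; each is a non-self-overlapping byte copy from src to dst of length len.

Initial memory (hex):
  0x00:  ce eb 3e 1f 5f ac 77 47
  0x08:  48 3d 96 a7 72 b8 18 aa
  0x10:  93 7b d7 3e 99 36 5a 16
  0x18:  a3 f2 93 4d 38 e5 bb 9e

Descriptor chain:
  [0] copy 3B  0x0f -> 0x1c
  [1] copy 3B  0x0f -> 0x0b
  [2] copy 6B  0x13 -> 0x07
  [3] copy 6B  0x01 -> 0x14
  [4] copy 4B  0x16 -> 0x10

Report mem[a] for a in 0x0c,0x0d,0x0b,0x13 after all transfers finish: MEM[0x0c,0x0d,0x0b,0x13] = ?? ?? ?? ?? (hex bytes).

MEM[0x0c,0x0d,0x0b,0x13] = a3 7b 16 77

D0: mem[0x1c..0x1e] <- [aa 93 7b]
D1: mem[0x0b..0x0d] <- [aa 93 7b]
D2: mem[0x07..0x0c] <- [3e 99 36 5a 16 a3]
D3: mem[0x14..0x19] <- [eb 3e 1f 5f ac 77]
D4: mem[0x10..0x13] <- [1f 5f ac 77]
query mem[0x0c]=0xa3, mem[0x0d]=0x7b, mem[0x0b]=0x16, mem[0x13]=0x77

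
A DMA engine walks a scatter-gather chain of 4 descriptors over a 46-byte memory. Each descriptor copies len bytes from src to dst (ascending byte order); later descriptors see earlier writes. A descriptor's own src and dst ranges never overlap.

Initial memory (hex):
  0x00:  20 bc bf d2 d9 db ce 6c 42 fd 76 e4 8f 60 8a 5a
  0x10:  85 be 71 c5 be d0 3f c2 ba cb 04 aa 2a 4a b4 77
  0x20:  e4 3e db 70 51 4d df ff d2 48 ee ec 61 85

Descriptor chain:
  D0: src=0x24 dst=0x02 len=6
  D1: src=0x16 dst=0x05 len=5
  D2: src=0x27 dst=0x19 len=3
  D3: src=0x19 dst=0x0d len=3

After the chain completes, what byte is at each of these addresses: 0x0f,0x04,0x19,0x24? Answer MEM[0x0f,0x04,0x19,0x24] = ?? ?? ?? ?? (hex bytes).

MEM[0x0f,0x04,0x19,0x24] = 48 df ff 51

D0: mem[0x02..0x07] <- [51 4d df ff d2 48]
D1: mem[0x05..0x09] <- [3f c2 ba cb 04]
D2: mem[0x19..0x1b] <- [ff d2 48]
D3: mem[0x0d..0x0f] <- [ff d2 48]
query mem[0x0f]=0x48, mem[0x04]=0xdf, mem[0x19]=0xff, mem[0x24]=0x51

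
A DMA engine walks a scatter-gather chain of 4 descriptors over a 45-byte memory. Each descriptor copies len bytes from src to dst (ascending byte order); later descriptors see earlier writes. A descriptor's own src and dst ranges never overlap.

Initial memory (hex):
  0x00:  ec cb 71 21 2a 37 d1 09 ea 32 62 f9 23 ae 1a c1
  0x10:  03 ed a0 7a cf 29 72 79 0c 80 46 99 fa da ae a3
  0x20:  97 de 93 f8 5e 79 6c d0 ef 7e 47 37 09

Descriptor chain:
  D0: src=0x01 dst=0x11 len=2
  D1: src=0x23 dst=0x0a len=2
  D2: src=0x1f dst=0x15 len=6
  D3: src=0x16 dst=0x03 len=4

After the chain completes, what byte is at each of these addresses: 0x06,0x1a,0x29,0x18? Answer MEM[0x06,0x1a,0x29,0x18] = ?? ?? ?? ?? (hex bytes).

MEM[0x06,0x1a,0x29,0x18] = f8 5e 7e 93

[0] 0x01->0x11 len=2 : cb 71
[1] 0x23->0x0a len=2 : f8 5e
[2] 0x1f->0x15 len=6 : a3 97 de 93 f8 5e
[3] 0x16->0x03 len=4 : 97 de 93 f8
query mem[0x06]=0xf8, mem[0x1a]=0x5e, mem[0x29]=0x7e, mem[0x18]=0x93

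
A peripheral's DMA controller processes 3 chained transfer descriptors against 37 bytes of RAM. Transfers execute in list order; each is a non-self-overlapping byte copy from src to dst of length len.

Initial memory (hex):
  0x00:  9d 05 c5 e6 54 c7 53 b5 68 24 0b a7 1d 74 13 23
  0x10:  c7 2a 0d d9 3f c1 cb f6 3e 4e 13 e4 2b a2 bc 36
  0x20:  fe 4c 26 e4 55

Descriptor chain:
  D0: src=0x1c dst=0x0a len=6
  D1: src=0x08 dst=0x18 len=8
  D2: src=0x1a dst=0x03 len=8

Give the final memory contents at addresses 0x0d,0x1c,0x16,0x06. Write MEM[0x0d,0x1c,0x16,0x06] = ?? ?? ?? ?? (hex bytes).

  after D0: wrote 6B at 0x0a = 2ba2bc36fe4c
  after D1: wrote 8B at 0x18 = 68242ba2bc36fe4c
  after D2: wrote 8B at 0x03 = 2ba2bc36fe4cfe4c
query mem[0x0d]=0x36, mem[0x1c]=0xbc, mem[0x16]=0xcb, mem[0x06]=0x36

MEM[0x0d,0x1c,0x16,0x06] = 36 bc cb 36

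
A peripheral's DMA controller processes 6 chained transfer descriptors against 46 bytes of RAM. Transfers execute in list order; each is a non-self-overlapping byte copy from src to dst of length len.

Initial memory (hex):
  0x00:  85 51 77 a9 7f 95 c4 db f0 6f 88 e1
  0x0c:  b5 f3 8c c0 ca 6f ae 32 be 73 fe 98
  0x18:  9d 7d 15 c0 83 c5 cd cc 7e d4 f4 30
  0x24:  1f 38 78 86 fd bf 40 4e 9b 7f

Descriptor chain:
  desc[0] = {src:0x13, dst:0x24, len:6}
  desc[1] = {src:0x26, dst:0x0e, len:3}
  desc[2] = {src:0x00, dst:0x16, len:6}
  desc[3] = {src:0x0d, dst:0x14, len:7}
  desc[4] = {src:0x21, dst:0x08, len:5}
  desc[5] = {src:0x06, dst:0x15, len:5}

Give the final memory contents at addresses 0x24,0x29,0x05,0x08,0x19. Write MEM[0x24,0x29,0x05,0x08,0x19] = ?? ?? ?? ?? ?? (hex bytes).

MEM[0x24,0x29,0x05,0x08,0x19] = 32 9d 95 d4 30

#0 dst[0x24+6] := {0x32,0xbe,0x73,0xfe,0x98,0x9d}
#1 dst[0x0e+3] := {0x73,0xfe,0x98}
#2 dst[0x16+6] := {0x85,0x51,0x77,0xa9,0x7f,0x95}
#3 dst[0x14+7] := {0xf3,0x73,0xfe,0x98,0x6f,0xae,0x32}
#4 dst[0x08+5] := {0xd4,0xf4,0x30,0x32,0xbe}
#5 dst[0x15+5] := {0xc4,0xdb,0xd4,0xf4,0x30}
query mem[0x24]=0x32, mem[0x29]=0x9d, mem[0x05]=0x95, mem[0x08]=0xd4, mem[0x19]=0x30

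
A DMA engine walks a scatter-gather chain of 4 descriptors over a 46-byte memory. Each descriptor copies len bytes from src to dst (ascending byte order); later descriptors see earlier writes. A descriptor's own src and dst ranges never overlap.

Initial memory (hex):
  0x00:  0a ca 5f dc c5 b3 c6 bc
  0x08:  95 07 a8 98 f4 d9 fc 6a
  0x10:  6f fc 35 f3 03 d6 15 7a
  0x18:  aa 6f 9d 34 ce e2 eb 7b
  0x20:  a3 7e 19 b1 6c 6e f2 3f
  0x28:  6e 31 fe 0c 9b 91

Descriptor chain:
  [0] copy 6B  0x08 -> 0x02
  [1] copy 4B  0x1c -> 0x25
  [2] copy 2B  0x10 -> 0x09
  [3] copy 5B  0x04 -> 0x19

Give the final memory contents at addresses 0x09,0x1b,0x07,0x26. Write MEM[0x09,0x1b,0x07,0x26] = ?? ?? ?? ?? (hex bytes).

#0 dst[0x02+6] := {0x95,0x07,0xa8,0x98,0xf4,0xd9}
#1 dst[0x25+4] := {0xce,0xe2,0xeb,0x7b}
#2 dst[0x09+2] := {0x6f,0xfc}
#3 dst[0x19+5] := {0xa8,0x98,0xf4,0xd9,0x95}
query mem[0x09]=0x6f, mem[0x1b]=0xf4, mem[0x07]=0xd9, mem[0x26]=0xe2

MEM[0x09,0x1b,0x07,0x26] = 6f f4 d9 e2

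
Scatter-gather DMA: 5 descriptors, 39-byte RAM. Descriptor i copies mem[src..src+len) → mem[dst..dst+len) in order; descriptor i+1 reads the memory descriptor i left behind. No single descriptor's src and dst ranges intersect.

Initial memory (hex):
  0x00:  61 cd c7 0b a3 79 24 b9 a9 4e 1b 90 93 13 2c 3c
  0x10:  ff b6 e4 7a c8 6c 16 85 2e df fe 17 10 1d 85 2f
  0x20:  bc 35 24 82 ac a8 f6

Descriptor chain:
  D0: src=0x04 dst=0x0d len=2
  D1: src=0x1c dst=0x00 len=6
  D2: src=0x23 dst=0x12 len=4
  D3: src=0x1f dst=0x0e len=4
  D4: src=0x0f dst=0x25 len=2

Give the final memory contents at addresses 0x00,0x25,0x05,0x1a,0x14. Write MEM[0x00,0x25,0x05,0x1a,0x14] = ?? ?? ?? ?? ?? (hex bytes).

MEM[0x00,0x25,0x05,0x1a,0x14] = 10 bc 35 fe a8

#0 dst[0x0d+2] := {0xa3,0x79}
#1 dst[0x00+6] := {0x10,0x1d,0x85,0x2f,0xbc,0x35}
#2 dst[0x12+4] := {0x82,0xac,0xa8,0xf6}
#3 dst[0x0e+4] := {0x2f,0xbc,0x35,0x24}
#4 dst[0x25+2] := {0xbc,0x35}
query mem[0x00]=0x10, mem[0x25]=0xbc, mem[0x05]=0x35, mem[0x1a]=0xfe, mem[0x14]=0xa8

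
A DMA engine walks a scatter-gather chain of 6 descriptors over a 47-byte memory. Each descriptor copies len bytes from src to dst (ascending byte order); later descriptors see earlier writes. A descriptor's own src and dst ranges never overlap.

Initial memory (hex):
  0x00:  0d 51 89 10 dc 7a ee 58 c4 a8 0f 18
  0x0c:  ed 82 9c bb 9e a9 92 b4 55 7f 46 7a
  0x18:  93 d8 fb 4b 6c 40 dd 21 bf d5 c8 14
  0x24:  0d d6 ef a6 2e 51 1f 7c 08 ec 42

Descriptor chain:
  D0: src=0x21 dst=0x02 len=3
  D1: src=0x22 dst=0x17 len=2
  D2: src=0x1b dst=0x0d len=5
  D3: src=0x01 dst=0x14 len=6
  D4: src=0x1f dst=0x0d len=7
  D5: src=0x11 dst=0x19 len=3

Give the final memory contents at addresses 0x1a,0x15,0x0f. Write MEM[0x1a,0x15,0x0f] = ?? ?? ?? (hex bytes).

[0] 0x21->0x02 len=3 : d5 c8 14
[1] 0x22->0x17 len=2 : c8 14
[2] 0x1b->0x0d len=5 : 4b 6c 40 dd 21
[3] 0x01->0x14 len=6 : 51 d5 c8 14 7a ee
[4] 0x1f->0x0d len=7 : 21 bf d5 c8 14 0d d6
[5] 0x11->0x19 len=3 : 14 0d d6
query mem[0x1a]=0x0d, mem[0x15]=0xd5, mem[0x0f]=0xd5

MEM[0x1a,0x15,0x0f] = 0d d5 d5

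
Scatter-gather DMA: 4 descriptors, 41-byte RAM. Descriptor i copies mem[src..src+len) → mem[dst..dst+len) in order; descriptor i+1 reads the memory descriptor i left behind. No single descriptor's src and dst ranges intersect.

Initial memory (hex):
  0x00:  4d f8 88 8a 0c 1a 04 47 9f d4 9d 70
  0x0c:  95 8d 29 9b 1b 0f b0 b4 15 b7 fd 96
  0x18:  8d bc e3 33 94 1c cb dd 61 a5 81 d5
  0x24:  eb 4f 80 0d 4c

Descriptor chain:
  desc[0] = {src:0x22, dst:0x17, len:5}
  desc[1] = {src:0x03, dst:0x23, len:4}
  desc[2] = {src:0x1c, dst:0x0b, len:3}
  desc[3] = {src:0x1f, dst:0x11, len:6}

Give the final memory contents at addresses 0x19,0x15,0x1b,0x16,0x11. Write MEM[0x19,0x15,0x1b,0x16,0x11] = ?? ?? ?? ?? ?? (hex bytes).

  after D0: wrote 5B at 0x17 = 81d5eb4f80
  after D1: wrote 4B at 0x23 = 8a0c1a04
  after D2: wrote 3B at 0x0b = 941ccb
  after D3: wrote 6B at 0x11 = dd61a5818a0c
query mem[0x19]=0xeb, mem[0x15]=0x8a, mem[0x1b]=0x80, mem[0x16]=0x0c, mem[0x11]=0xdd

MEM[0x19,0x15,0x1b,0x16,0x11] = eb 8a 80 0c dd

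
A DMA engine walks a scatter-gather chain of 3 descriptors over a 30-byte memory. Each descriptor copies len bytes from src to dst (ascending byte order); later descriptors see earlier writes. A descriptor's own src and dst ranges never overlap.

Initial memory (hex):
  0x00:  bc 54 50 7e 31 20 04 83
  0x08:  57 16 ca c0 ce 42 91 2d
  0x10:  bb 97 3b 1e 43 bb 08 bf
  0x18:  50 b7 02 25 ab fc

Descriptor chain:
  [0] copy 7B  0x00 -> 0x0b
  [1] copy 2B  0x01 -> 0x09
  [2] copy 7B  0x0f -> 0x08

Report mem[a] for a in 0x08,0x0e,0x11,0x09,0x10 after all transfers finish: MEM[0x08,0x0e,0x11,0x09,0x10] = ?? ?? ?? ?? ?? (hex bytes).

  after D0: wrote 7B at 0x0b = bc54507e312004
  after D1: wrote 2B at 0x09 = 5450
  after D2: wrote 7B at 0x08 = 3120043b1e43bb
query mem[0x08]=0x31, mem[0x0e]=0xbb, mem[0x11]=0x04, mem[0x09]=0x20, mem[0x10]=0x20

MEM[0x08,0x0e,0x11,0x09,0x10] = 31 bb 04 20 20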